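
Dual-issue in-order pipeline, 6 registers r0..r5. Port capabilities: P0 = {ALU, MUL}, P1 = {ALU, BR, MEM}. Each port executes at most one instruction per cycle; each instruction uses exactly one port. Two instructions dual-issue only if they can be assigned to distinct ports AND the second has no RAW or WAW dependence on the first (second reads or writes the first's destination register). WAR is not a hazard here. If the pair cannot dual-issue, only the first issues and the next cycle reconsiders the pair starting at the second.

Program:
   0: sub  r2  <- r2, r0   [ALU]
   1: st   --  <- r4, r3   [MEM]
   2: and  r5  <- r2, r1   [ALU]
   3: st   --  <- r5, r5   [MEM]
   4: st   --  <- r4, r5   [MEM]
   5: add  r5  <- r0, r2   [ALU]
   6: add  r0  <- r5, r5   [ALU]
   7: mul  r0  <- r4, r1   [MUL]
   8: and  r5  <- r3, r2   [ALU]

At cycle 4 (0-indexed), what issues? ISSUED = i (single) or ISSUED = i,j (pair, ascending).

ISSUED = 6

0. sub.ALU+st.MEM @i0+i1  | dual
1. and.ALU @i2  | RAW r5
2. st.MEM @i3  | no-port MEM/MEM
3. st.MEM+add.ALU @i4+i5  | dual
4. add.ALU @i6  | WAW r0
5. mul.MUL+and.ALU @i7+i8  | dual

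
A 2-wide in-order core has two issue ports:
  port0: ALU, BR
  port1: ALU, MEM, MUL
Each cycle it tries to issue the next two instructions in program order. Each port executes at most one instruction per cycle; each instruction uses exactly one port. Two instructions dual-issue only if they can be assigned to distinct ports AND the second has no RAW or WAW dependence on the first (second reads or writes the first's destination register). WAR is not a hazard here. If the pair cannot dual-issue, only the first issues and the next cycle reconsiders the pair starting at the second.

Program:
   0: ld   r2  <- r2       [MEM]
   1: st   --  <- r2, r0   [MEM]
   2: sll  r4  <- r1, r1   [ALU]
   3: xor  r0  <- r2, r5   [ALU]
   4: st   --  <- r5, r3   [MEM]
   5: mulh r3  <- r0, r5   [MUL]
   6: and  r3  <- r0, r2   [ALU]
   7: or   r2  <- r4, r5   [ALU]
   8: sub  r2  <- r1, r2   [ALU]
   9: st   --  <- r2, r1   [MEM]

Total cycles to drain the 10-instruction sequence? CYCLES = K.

CYCLES = 7

[0] i0  ld  -- no-port MEM/MEM
[1] i1/i2  st+sll  -- dual
[2] i3/i4  xor+st  -- dual
[3] i5  mulh  -- WAW r3
[4] i6/i7  and+or  -- dual
[5] i8  sub  -- RAW r2
[6] i9  st  -- tail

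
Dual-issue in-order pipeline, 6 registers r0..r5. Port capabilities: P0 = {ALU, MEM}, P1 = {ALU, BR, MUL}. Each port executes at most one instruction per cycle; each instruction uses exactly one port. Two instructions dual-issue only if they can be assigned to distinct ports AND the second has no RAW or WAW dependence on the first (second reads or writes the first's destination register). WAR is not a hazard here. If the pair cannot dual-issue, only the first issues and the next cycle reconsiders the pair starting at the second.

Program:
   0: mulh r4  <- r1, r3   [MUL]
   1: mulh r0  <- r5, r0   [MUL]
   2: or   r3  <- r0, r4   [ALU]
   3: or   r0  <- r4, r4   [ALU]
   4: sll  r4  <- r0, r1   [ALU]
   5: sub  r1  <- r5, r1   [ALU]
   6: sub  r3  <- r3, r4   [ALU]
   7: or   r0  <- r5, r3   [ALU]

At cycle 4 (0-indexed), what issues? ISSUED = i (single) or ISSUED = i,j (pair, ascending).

ISSUED = 6

c0: i0 mulh.MUL  no-port MUL/MUL
c1: i1 mulh.MUL  RAW r0
c2: i2&i3 or.ALU or.ALU  pair
c3: i4&i5 sll.ALU sub.ALU  pair
c4: i6 sub.ALU  RAW r3
c5: i7 or.ALU  tail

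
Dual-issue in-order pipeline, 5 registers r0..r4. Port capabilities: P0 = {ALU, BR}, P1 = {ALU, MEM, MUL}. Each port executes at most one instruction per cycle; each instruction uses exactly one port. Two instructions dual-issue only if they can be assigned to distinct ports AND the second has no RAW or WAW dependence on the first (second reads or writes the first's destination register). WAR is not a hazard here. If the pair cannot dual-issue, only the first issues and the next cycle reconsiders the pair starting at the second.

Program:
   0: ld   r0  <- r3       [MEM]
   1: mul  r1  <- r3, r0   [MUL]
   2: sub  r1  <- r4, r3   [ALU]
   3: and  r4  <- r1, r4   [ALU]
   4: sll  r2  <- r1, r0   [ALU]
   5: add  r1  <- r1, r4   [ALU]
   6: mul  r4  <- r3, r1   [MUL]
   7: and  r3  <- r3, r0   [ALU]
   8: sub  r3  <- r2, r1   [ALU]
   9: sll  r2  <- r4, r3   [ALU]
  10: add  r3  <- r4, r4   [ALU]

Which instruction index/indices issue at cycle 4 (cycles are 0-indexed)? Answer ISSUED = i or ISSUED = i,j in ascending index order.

  cy0 -> i0 (ld) no-port MEM/MUL
  cy1 -> i1 (mul) WAW r1
  cy2 -> i2 (sub) RAW r1
  cy3 -> i3+i4 (and sll) pair
  cy4 -> i5 (add) RAW r1
  cy5 -> i6+i7 (mul and) pair
  cy6 -> i8 (sub) RAW r3
  cy7 -> i9+i10 (sll add) pair

ISSUED = 5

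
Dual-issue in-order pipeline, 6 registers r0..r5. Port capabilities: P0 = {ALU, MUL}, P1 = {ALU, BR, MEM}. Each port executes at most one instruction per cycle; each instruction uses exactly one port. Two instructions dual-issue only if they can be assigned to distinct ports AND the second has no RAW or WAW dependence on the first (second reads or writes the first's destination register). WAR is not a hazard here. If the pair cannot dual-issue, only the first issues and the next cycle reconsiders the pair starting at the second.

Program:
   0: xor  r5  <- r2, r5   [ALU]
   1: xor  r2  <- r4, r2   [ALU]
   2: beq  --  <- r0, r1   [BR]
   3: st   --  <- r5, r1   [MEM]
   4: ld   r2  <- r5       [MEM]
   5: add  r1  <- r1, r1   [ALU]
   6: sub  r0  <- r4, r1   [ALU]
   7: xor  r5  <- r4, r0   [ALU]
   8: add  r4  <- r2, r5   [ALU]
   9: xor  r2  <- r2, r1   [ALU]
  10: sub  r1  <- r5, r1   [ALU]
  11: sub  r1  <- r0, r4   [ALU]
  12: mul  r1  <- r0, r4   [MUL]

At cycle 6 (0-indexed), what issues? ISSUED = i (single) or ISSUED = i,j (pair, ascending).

ISSUED = 8,9

[0] i0+i1  xor/xor  -- pair
[1] i2  beq  -- no-port BR/MEM
[2] i3  st  -- no-port MEM/MEM
[3] i4+i5  ld/add  -- pair
[4] i6  sub  -- RAW r0
[5] i7  xor  -- RAW r5
[6] i8+i9  add/xor  -- pair
[7] i10  sub  -- WAW r1
[8] i11  sub  -- WAW r1
[9] i12  mul  -- tail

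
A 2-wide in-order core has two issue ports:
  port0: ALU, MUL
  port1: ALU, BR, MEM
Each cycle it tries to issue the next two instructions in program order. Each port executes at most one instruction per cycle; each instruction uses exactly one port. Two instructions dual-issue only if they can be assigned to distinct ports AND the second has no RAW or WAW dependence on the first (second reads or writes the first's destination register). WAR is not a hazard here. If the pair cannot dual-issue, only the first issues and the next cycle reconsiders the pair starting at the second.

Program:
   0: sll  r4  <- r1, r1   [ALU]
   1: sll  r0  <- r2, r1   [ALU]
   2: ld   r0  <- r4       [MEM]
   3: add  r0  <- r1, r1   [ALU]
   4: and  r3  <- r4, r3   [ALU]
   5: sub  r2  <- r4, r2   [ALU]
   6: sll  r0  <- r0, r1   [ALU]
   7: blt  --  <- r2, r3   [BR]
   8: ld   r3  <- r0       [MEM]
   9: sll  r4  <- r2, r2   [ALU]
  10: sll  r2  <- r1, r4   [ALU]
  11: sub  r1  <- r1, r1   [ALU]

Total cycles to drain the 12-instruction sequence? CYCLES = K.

[0] i0&i1  sll sll  -- 2-wide
[1] i2  ld  -- WAW r0
[2] i3&i4  add and  -- 2-wide
[3] i5&i6  sub sll  -- 2-wide
[4] i7  blt  -- no-port BR/MEM
[5] i8&i9  ld sll  -- 2-wide
[6] i10&i11  sll sub  -- 2-wide

CYCLES = 7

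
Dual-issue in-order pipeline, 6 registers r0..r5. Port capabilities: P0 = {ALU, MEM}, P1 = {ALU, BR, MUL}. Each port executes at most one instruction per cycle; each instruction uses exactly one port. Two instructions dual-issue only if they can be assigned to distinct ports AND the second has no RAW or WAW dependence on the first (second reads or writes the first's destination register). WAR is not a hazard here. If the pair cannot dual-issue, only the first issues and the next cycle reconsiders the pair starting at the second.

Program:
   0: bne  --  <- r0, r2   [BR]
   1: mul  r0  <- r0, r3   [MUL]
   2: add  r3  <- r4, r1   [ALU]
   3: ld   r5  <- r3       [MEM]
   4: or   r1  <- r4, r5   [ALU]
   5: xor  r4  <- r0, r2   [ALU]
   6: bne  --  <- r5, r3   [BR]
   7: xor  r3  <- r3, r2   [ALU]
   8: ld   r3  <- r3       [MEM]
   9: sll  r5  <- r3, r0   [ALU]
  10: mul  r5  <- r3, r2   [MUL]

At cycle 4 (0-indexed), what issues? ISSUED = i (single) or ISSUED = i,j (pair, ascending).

ISSUED = 6,7

0. bne.BR @i0  | no-port BR/MUL
1. mul.MUL add.ALU @i1&i2  | 2-wide
2. ld.MEM @i3  | RAW r5
3. or.ALU xor.ALU @i4&i5  | 2-wide
4. bne.BR xor.ALU @i6&i7  | 2-wide
5. ld.MEM @i8  | RAW r3
6. sll.ALU @i9  | WAW r5
7. mul.MUL @i10  | tail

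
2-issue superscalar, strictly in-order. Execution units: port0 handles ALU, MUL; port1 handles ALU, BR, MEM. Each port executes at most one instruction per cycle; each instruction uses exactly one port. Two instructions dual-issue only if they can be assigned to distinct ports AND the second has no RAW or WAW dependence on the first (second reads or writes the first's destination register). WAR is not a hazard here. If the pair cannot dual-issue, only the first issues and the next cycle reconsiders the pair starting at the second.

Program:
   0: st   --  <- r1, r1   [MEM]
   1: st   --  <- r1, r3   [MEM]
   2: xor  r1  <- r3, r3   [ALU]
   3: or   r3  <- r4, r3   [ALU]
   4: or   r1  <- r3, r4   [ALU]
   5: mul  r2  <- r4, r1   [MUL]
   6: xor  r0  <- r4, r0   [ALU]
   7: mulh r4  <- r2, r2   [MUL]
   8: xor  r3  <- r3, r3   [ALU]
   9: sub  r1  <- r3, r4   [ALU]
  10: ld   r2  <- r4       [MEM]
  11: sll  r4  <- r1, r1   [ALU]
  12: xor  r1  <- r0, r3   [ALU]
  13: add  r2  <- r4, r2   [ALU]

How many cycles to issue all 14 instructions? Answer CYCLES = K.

CYCLES = 9

  cy0 -> i0 (st) no-port MEM/MEM
  cy1 -> i1+i2 (st+xor) dual
  cy2 -> i3 (or) RAW r3
  cy3 -> i4 (or) RAW r1
  cy4 -> i5+i6 (mul+xor) dual
  cy5 -> i7+i8 (mulh+xor) dual
  cy6 -> i9+i10 (sub+ld) dual
  cy7 -> i11+i12 (sll+xor) dual
  cy8 -> i13 (add) tail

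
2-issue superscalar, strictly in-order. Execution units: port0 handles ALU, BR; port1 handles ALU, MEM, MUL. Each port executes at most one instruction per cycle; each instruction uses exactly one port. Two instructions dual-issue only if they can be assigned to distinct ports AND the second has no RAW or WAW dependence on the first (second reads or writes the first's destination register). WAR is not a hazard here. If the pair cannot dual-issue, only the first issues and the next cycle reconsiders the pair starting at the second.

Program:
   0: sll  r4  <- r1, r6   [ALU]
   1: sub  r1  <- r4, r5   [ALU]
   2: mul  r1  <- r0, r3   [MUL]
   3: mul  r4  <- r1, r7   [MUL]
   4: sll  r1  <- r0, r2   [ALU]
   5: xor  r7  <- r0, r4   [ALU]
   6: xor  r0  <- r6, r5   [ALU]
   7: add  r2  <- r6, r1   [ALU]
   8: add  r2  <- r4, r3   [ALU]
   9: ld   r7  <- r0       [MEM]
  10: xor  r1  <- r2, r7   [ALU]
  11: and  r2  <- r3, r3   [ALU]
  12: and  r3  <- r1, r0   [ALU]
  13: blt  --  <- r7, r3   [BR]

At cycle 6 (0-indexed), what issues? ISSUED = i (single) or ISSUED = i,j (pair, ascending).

c0: i0 sll  RAW r4
c1: i1 sub  WAW r1
c2: i2 mul  no-port MUL/MUL
c3: i3+i4 mul+sll  2-wide
c4: i5+i6 xor+xor  2-wide
c5: i7 add  WAW r2
c6: i8+i9 add+ld  2-wide
c7: i10+i11 xor+and  2-wide
c8: i12 and  RAW r3
c9: i13 blt  tail

ISSUED = 8,9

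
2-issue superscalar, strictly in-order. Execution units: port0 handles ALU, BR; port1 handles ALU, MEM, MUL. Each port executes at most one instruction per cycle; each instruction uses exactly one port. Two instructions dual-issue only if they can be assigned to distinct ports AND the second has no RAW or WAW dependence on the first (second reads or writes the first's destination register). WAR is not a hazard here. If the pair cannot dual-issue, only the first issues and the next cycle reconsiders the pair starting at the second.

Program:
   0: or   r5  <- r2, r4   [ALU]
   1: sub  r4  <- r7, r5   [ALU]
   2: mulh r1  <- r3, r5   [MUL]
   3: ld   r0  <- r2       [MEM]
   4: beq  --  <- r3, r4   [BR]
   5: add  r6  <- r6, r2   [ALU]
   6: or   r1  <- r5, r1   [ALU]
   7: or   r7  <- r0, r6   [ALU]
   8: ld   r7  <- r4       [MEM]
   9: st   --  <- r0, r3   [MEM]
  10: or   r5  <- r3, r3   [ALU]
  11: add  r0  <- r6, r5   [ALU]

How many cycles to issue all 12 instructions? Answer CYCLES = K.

#0 head=0: or.ALU i0 RAW r5
#1 head=1: sub.ALU;mulh.MUL i1/i2 pair
#2 head=3: ld.MEM;beq.BR i3/i4 pair
#3 head=5: add.ALU;or.ALU i5/i6 pair
#4 head=7: or.ALU i7 WAW r7
#5 head=8: ld.MEM i8 no-port MEM/MEM
#6 head=9: st.MEM;or.ALU i9/i10 pair
#7 head=11: add.ALU i11 tail

CYCLES = 8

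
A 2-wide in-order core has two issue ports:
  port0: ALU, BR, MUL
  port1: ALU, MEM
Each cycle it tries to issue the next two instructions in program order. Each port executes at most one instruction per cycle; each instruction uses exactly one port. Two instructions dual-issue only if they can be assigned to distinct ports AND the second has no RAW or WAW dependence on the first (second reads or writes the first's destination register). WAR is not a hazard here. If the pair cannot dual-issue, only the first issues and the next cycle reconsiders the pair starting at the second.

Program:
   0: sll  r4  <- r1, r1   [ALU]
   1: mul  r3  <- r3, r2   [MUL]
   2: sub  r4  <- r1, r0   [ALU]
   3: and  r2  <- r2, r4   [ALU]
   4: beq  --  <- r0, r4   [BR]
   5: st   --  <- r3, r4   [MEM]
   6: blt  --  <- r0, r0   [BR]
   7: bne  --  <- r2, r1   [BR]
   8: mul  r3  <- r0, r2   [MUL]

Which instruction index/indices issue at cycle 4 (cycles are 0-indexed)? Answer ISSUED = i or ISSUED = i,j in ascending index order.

ISSUED = 7

  cy0 -> i0/i1 (sll mul) dual
  cy1 -> i2 (sub) RAW r4
  cy2 -> i3/i4 (and beq) dual
  cy3 -> i5/i6 (st blt) dual
  cy4 -> i7 (bne) no-port BR/MUL
  cy5 -> i8 (mul) tail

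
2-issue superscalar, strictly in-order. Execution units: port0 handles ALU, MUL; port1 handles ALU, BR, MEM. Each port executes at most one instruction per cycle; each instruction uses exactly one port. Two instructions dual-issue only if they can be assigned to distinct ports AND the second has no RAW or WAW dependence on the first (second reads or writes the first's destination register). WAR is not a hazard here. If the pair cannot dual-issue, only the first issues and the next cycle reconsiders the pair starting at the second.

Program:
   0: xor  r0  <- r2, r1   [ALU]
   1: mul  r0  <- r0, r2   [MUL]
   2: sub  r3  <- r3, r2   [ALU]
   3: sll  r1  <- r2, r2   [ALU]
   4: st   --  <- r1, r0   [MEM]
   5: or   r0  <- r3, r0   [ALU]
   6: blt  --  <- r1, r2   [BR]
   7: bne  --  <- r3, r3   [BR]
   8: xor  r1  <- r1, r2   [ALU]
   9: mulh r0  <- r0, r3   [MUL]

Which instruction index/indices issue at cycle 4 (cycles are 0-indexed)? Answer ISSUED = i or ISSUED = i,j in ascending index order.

ISSUED = 6

#0 head=0: xor.ALU i0 RAW+WAW r0
#1 head=1: mul.MUL/sub.ALU i1,i2 pair
#2 head=3: sll.ALU i3 RAW r1
#3 head=4: st.MEM/or.ALU i4,i5 pair
#4 head=6: blt.BR i6 no-port BR/BR
#5 head=7: bne.BR/xor.ALU i7,i8 pair
#6 head=9: mulh.MUL i9 tail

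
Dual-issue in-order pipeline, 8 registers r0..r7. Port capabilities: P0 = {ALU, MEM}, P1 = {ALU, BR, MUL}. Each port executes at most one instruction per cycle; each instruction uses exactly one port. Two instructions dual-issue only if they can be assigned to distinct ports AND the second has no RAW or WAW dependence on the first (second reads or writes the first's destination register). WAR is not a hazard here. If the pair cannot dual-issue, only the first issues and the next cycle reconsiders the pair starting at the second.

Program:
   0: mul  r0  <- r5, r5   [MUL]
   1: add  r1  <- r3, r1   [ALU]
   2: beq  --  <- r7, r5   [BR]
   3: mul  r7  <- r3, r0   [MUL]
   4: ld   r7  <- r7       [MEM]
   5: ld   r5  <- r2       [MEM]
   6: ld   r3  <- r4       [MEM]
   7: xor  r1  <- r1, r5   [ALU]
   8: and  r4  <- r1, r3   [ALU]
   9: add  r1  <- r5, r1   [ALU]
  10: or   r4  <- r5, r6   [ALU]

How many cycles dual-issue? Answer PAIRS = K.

PAIRS = 3

t=0 i0/i1:mul.MUL+add.ALU ; 2-wide
t=1 i2:beq.BR ; no-port BR/MUL
t=2 i3:mul.MUL ; RAW+WAW r7
t=3 i4:ld.MEM ; no-port MEM/MEM
t=4 i5:ld.MEM ; no-port MEM/MEM
t=5 i6/i7:ld.MEM+xor.ALU ; 2-wide
t=6 i8/i9:and.ALU+add.ALU ; 2-wide
t=7 i10:or.ALU ; tail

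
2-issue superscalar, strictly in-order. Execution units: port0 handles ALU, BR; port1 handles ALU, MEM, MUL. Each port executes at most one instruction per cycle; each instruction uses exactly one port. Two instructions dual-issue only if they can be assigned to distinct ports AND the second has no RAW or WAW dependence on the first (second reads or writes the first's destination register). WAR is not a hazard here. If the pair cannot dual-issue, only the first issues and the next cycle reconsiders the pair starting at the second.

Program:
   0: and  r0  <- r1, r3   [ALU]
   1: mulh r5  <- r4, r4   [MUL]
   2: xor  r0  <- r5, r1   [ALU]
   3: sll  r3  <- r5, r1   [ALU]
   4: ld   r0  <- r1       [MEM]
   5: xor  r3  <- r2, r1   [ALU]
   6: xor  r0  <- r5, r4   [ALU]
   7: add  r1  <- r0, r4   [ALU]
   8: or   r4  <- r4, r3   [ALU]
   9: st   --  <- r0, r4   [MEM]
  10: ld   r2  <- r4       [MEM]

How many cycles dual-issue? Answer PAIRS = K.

#0 head=0: and+mulh i0,i1 dual
#1 head=2: xor+sll i2,i3 dual
#2 head=4: ld+xor i4,i5 dual
#3 head=6: xor i6 RAW r0
#4 head=7: add+or i7,i8 dual
#5 head=9: st i9 no-port MEM/MEM
#6 head=10: ld i10 tail

PAIRS = 4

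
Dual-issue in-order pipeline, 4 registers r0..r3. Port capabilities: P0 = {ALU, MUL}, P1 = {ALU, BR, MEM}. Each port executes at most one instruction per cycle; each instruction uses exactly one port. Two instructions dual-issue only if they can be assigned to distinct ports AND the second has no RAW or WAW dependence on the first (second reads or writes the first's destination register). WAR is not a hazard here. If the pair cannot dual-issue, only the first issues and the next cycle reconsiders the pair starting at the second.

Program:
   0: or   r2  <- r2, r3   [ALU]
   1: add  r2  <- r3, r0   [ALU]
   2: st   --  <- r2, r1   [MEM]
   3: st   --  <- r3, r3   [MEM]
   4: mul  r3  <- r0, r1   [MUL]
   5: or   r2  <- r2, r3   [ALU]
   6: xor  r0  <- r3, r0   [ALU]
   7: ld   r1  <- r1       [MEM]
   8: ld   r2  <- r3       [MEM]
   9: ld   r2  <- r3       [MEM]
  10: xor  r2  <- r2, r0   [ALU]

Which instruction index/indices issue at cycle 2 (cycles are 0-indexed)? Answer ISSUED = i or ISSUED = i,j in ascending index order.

ISSUED = 2

  cy0 -> i0 (or) WAW r2
  cy1 -> i1 (add) RAW r2
  cy2 -> i2 (st) no-port MEM/MEM
  cy3 -> i3&i4 (st;mul) 2-wide
  cy4 -> i5&i6 (or;xor) 2-wide
  cy5 -> i7 (ld) no-port MEM/MEM
  cy6 -> i8 (ld) no-port MEM/MEM
  cy7 -> i9 (ld) RAW+WAW r2
  cy8 -> i10 (xor) tail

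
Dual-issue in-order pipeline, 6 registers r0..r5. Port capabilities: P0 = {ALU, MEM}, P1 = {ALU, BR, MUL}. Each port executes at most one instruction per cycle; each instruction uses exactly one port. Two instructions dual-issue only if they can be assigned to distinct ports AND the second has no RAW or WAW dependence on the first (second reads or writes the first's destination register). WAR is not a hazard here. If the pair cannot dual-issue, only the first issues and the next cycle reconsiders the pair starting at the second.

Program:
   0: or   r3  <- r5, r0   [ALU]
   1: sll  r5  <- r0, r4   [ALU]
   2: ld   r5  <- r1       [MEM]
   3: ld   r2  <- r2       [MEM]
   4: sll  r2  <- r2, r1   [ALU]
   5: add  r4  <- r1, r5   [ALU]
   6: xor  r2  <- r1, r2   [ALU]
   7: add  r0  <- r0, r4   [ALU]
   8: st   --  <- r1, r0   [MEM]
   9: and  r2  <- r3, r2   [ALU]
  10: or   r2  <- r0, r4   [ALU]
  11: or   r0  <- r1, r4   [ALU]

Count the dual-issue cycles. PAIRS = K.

PAIRS = 5

#0 head=0: or/sll i0,i1 dual
#1 head=2: ld i2 no-port MEM/MEM
#2 head=3: ld i3 RAW+WAW r2
#3 head=4: sll/add i4,i5 dual
#4 head=6: xor/add i6,i7 dual
#5 head=8: st/and i8,i9 dual
#6 head=10: or/or i10,i11 dual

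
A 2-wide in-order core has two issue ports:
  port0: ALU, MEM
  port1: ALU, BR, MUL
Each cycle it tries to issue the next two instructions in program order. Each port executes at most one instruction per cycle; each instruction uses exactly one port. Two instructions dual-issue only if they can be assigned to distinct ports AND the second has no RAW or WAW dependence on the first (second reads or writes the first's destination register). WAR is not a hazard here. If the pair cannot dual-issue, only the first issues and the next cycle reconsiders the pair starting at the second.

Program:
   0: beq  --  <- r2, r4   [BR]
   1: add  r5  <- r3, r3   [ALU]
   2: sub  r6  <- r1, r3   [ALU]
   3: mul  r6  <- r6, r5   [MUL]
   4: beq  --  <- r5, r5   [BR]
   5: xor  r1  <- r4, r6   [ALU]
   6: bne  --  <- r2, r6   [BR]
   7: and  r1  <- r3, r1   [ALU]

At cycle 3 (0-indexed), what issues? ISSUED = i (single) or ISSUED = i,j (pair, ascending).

0. beq add @i0/i1  | 2-wide
1. sub @i2  | RAW+WAW r6
2. mul @i3  | no-port MUL/BR
3. beq xor @i4/i5  | 2-wide
4. bne and @i6/i7  | 2-wide

ISSUED = 4,5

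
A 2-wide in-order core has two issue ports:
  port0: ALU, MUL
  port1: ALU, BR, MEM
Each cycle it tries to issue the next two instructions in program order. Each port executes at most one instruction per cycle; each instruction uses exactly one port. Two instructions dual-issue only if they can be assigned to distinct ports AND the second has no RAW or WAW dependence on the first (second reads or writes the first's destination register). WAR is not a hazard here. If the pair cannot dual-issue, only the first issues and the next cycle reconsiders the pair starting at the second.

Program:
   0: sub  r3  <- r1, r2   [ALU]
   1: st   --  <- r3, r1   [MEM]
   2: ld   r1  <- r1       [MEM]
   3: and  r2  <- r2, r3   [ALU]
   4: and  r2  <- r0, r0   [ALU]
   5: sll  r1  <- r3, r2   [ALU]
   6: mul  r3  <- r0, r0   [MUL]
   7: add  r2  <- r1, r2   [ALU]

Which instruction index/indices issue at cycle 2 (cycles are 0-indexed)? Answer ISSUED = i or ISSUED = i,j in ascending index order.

ISSUED = 2,3

#0 head=0: sub.ALU i0 RAW r3
#1 head=1: st.MEM i1 no-port MEM/MEM
#2 head=2: ld.MEM+and.ALU i2/i3 pair
#3 head=4: and.ALU i4 RAW r2
#4 head=5: sll.ALU+mul.MUL i5/i6 pair
#5 head=7: add.ALU i7 tail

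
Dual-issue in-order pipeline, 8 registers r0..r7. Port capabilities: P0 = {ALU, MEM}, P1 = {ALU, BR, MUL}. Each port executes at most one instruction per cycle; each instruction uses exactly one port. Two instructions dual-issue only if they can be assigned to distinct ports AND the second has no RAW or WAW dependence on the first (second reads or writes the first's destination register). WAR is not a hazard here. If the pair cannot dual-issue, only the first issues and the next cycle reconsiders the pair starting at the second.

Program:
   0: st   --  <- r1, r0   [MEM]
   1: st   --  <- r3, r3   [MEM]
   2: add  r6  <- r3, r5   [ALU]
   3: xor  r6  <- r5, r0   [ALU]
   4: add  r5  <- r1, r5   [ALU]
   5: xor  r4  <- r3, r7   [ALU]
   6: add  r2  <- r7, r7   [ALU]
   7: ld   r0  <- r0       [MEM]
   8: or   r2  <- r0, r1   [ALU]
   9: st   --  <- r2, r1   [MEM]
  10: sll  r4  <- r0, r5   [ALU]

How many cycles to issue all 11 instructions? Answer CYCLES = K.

CYCLES = 7

0. st.MEM @i0  | no-port MEM/MEM
1. st.MEM/add.ALU @i1+i2  | pair
2. xor.ALU/add.ALU @i3+i4  | pair
3. xor.ALU/add.ALU @i5+i6  | pair
4. ld.MEM @i7  | RAW r0
5. or.ALU @i8  | RAW r2
6. st.MEM/sll.ALU @i9+i10  | pair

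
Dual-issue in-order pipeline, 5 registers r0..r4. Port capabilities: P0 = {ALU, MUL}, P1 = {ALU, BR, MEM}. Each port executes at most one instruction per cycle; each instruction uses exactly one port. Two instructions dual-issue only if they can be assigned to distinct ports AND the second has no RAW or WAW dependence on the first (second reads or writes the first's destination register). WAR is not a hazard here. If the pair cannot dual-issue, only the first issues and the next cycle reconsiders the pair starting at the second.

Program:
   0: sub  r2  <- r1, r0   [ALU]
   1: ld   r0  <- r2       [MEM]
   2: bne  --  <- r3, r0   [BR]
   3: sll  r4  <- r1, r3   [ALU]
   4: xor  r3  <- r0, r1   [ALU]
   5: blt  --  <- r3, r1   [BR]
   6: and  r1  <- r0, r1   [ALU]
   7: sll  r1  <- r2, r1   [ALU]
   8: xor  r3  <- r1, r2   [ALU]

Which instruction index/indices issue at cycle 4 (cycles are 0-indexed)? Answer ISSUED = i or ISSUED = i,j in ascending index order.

ISSUED = 5,6

t=0 i0:sub.ALU ; RAW r2
t=1 i1:ld.MEM ; no-port MEM/BR
t=2 i2/i3:bne.BR/sll.ALU ; dual
t=3 i4:xor.ALU ; RAW r3
t=4 i5/i6:blt.BR/and.ALU ; dual
t=5 i7:sll.ALU ; RAW r1
t=6 i8:xor.ALU ; tail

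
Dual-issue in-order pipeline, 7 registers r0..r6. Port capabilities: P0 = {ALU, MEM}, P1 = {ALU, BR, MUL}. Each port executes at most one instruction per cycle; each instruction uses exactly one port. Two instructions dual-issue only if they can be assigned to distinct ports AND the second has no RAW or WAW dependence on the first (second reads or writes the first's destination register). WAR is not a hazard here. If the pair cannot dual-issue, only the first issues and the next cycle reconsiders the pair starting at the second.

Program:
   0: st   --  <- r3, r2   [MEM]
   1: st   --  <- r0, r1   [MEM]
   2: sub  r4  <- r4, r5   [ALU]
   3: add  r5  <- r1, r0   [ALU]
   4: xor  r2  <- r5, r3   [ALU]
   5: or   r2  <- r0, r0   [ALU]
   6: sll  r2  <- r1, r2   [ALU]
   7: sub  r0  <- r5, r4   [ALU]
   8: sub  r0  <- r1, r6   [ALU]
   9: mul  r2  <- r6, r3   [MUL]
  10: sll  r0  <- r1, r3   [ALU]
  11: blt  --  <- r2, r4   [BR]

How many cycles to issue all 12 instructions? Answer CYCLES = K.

CYCLES = 8

  cy0 -> i0 (st.MEM) no-port MEM/MEM
  cy1 -> i1+i2 (st.MEM/sub.ALU) pair
  cy2 -> i3 (add.ALU) RAW r5
  cy3 -> i4 (xor.ALU) WAW r2
  cy4 -> i5 (or.ALU) RAW+WAW r2
  cy5 -> i6+i7 (sll.ALU/sub.ALU) pair
  cy6 -> i8+i9 (sub.ALU/mul.MUL) pair
  cy7 -> i10+i11 (sll.ALU/blt.BR) pair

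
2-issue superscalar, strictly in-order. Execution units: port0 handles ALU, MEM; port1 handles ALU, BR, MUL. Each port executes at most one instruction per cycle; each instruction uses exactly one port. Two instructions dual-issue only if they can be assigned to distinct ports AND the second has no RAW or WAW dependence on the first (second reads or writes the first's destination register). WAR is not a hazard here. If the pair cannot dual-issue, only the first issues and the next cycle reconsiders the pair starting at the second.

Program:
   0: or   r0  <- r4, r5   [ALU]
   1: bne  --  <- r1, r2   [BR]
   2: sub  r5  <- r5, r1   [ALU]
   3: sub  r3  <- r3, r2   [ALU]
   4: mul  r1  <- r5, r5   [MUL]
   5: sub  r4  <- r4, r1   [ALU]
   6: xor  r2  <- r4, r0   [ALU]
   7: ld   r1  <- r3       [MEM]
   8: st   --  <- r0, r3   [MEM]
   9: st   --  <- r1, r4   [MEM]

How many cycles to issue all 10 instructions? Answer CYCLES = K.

CYCLES = 7

  cy0 -> i0,i1 (or+bne) 2-wide
  cy1 -> i2,i3 (sub+sub) 2-wide
  cy2 -> i4 (mul) RAW r1
  cy3 -> i5 (sub) RAW r4
  cy4 -> i6,i7 (xor+ld) 2-wide
  cy5 -> i8 (st) no-port MEM/MEM
  cy6 -> i9 (st) tail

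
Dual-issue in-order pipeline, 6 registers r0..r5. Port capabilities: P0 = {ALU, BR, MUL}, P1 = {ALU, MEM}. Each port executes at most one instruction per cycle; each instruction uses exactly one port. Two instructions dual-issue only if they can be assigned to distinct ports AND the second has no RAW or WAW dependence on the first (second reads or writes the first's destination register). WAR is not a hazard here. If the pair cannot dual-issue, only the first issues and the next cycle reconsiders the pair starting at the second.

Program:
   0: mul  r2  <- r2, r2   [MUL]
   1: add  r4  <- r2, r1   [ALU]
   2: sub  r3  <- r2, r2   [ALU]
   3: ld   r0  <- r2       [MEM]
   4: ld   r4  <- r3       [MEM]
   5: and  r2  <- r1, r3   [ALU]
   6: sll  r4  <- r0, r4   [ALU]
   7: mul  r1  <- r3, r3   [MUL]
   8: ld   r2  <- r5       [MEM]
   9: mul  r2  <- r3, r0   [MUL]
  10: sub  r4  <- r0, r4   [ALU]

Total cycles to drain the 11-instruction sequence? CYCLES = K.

CYCLES = 7

t=0 i0:mul.MUL ; RAW r2
t=1 i1+i2:add.ALU sub.ALU ; 2-wide
t=2 i3:ld.MEM ; no-port MEM/MEM
t=3 i4+i5:ld.MEM and.ALU ; 2-wide
t=4 i6+i7:sll.ALU mul.MUL ; 2-wide
t=5 i8:ld.MEM ; WAW r2
t=6 i9+i10:mul.MUL sub.ALU ; 2-wide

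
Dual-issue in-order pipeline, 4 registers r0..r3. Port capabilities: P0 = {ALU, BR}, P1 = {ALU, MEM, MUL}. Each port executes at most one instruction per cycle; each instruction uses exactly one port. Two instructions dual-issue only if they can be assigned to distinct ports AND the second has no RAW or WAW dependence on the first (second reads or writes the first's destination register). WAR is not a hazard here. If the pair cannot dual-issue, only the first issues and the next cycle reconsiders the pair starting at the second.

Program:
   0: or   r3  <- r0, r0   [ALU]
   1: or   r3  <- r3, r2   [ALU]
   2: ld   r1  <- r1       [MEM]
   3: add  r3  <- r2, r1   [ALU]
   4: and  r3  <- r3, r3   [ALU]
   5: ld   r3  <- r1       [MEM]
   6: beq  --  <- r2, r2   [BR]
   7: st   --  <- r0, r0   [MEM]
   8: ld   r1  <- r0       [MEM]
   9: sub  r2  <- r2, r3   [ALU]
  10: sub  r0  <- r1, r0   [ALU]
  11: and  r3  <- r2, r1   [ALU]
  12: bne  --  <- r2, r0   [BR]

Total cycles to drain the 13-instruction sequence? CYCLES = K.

0. or.ALU @i0  | RAW+WAW r3
1. or.ALU/ld.MEM @i1,i2  | 2-wide
2. add.ALU @i3  | RAW+WAW r3
3. and.ALU @i4  | WAW r3
4. ld.MEM/beq.BR @i5,i6  | 2-wide
5. st.MEM @i7  | no-port MEM/MEM
6. ld.MEM/sub.ALU @i8,i9  | 2-wide
7. sub.ALU/and.ALU @i10,i11  | 2-wide
8. bne.BR @i12  | tail

CYCLES = 9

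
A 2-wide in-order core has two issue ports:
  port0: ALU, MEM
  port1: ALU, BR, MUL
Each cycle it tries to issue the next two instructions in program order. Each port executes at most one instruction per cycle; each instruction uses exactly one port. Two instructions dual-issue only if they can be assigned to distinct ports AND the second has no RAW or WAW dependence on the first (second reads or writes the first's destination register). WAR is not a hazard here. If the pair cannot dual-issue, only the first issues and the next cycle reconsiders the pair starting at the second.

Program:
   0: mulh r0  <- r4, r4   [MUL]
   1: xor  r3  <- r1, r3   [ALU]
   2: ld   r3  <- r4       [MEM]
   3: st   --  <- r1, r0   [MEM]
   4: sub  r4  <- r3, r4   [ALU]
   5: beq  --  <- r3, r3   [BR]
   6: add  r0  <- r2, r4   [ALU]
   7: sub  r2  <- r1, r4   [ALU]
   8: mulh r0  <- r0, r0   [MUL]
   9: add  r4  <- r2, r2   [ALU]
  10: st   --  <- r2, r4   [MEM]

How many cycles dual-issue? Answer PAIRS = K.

c0: i0,i1 mulh;xor  dual
c1: i2 ld  no-port MEM/MEM
c2: i3,i4 st;sub  dual
c3: i5,i6 beq;add  dual
c4: i7,i8 sub;mulh  dual
c5: i9 add  RAW r4
c6: i10 st  tail

PAIRS = 4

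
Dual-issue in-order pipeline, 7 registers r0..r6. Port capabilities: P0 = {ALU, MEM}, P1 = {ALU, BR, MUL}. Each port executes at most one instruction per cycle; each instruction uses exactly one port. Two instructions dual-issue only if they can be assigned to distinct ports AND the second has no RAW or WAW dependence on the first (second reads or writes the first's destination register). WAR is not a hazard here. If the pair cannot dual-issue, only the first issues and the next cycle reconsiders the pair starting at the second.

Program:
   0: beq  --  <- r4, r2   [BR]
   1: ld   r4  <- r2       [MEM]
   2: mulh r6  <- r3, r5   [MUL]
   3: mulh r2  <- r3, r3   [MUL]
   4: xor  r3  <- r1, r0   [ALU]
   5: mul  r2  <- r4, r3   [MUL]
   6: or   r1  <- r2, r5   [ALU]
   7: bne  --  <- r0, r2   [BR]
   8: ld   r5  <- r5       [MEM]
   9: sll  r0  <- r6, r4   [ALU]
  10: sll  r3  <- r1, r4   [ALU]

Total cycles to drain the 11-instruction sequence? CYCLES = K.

[0] i0&i1  beq.BR+ld.MEM  -- dual
[1] i2  mulh.MUL  -- no-port MUL/MUL
[2] i3&i4  mulh.MUL+xor.ALU  -- dual
[3] i5  mul.MUL  -- RAW r2
[4] i6&i7  or.ALU+bne.BR  -- dual
[5] i8&i9  ld.MEM+sll.ALU  -- dual
[6] i10  sll.ALU  -- tail

CYCLES = 7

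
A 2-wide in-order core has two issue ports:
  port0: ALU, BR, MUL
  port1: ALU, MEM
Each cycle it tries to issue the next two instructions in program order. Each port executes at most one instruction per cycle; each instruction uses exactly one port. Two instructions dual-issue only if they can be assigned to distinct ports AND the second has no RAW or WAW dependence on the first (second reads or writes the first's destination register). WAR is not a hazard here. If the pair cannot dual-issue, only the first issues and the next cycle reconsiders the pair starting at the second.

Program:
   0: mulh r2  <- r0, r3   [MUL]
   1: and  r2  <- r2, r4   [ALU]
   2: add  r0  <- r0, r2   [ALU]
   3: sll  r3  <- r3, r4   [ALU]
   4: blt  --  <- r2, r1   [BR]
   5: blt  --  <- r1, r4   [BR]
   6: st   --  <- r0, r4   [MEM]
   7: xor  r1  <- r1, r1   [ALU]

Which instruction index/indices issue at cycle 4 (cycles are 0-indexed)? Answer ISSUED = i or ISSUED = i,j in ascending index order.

#0 head=0: mulh i0 RAW+WAW r2
#1 head=1: and i1 RAW r2
#2 head=2: add/sll i2,i3 2-wide
#3 head=4: blt i4 no-port BR/BR
#4 head=5: blt/st i5,i6 2-wide
#5 head=7: xor i7 tail

ISSUED = 5,6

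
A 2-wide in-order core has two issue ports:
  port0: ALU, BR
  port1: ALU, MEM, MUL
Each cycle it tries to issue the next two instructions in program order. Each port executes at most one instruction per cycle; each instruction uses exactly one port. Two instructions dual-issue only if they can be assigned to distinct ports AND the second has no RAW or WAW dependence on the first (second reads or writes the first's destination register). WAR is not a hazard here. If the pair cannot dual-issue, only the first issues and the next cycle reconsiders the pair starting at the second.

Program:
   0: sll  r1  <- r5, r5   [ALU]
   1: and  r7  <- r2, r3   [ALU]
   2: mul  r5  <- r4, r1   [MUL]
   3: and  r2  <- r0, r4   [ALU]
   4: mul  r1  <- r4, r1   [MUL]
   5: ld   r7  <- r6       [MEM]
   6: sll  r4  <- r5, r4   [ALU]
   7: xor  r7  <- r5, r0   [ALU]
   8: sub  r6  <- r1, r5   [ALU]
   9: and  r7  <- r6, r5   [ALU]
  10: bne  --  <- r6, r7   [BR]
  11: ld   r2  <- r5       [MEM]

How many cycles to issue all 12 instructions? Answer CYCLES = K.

CYCLES = 7

[0] i0&i1  sll.ALU/and.ALU  -- dual
[1] i2&i3  mul.MUL/and.ALU  -- dual
[2] i4  mul.MUL  -- no-port MUL/MEM
[3] i5&i6  ld.MEM/sll.ALU  -- dual
[4] i7&i8  xor.ALU/sub.ALU  -- dual
[5] i9  and.ALU  -- RAW r7
[6] i10&i11  bne.BR/ld.MEM  -- dual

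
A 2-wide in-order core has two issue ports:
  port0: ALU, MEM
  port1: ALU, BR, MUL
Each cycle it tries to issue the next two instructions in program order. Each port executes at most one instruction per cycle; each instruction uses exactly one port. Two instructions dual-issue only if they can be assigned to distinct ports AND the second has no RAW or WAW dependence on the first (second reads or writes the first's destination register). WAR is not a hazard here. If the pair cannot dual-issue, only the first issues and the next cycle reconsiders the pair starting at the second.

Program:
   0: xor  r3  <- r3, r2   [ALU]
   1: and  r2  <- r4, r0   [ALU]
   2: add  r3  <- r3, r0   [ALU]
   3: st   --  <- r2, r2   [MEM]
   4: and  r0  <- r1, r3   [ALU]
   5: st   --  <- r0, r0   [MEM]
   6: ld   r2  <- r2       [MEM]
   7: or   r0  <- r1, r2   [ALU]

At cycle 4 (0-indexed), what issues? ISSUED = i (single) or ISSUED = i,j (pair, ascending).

ISSUED = 6

0. xor and @i0+i1  | 2-wide
1. add st @i2+i3  | 2-wide
2. and @i4  | RAW r0
3. st @i5  | no-port MEM/MEM
4. ld @i6  | RAW r2
5. or @i7  | tail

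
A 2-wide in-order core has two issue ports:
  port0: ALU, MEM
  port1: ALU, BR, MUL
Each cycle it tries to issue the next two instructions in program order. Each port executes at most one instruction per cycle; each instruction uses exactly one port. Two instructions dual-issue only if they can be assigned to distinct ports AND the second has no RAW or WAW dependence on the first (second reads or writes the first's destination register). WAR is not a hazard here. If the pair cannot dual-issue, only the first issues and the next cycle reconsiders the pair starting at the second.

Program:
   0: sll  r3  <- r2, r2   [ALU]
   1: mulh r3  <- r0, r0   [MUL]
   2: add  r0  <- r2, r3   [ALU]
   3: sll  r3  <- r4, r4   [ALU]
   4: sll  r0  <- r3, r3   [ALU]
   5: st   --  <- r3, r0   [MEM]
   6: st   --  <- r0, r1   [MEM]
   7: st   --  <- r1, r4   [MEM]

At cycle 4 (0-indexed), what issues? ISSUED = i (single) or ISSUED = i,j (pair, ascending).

ISSUED = 5

#0 head=0: sll i0 WAW r3
#1 head=1: mulh i1 RAW r3
#2 head=2: add+sll i2,i3 2-wide
#3 head=4: sll i4 RAW r0
#4 head=5: st i5 no-port MEM/MEM
#5 head=6: st i6 no-port MEM/MEM
#6 head=7: st i7 tail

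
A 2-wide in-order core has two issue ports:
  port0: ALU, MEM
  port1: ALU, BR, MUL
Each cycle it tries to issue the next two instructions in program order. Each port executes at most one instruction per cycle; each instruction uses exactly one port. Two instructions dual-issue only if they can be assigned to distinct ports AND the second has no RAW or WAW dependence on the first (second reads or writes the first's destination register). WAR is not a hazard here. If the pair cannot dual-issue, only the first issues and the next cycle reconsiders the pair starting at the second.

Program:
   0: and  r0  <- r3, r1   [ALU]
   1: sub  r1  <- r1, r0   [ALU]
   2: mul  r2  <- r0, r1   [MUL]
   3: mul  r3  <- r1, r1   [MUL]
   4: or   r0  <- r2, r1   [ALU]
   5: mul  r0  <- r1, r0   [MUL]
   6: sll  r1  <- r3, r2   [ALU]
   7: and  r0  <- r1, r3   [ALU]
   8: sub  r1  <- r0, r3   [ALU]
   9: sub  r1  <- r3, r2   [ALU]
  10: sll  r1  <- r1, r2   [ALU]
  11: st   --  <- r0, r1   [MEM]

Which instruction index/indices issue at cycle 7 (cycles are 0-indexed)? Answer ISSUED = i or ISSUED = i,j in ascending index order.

0. and.ALU @i0  | RAW r0
1. sub.ALU @i1  | RAW r1
2. mul.MUL @i2  | no-port MUL/MUL
3. mul.MUL+or.ALU @i3,i4  | dual
4. mul.MUL+sll.ALU @i5,i6  | dual
5. and.ALU @i7  | RAW r0
6. sub.ALU @i8  | WAW r1
7. sub.ALU @i9  | RAW+WAW r1
8. sll.ALU @i10  | RAW r1
9. st.MEM @i11  | tail

ISSUED = 9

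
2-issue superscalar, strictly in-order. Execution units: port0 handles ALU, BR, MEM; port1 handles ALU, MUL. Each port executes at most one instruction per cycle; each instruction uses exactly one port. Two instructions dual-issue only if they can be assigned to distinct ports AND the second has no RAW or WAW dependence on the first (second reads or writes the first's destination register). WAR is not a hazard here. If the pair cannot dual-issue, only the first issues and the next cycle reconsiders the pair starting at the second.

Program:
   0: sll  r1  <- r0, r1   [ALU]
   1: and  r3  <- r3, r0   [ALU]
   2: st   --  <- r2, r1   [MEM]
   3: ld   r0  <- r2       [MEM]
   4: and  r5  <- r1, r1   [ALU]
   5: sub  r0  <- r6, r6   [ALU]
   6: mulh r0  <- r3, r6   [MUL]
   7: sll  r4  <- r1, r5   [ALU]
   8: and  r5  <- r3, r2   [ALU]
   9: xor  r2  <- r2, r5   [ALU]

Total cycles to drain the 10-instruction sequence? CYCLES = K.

CYCLES = 7

c0: i0&i1 sll.ALU+and.ALU  2-wide
c1: i2 st.MEM  no-port MEM/MEM
c2: i3&i4 ld.MEM+and.ALU  2-wide
c3: i5 sub.ALU  WAW r0
c4: i6&i7 mulh.MUL+sll.ALU  2-wide
c5: i8 and.ALU  RAW r5
c6: i9 xor.ALU  tail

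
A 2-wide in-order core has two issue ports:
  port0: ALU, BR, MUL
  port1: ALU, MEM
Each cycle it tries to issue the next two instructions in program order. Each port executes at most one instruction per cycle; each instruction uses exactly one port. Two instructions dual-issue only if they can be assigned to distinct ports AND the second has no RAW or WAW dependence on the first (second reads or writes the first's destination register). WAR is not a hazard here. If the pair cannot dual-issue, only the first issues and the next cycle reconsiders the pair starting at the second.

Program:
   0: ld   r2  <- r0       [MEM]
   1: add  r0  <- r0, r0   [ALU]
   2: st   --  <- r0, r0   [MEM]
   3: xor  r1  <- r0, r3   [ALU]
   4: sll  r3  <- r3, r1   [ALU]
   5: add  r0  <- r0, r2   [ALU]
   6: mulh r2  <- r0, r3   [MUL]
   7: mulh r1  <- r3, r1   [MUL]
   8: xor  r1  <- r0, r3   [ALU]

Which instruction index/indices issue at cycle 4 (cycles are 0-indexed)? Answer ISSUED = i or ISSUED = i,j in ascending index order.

ISSUED = 7

t=0 i0/i1:ld.MEM+add.ALU ; pair
t=1 i2/i3:st.MEM+xor.ALU ; pair
t=2 i4/i5:sll.ALU+add.ALU ; pair
t=3 i6:mulh.MUL ; no-port MUL/MUL
t=4 i7:mulh.MUL ; WAW r1
t=5 i8:xor.ALU ; tail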